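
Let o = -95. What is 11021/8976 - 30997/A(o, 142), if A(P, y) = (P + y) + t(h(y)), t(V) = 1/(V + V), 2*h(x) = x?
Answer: -4381662561/6657200 ≈ -658.18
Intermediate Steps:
h(x) = x/2
t(V) = 1/(2*V)
A(P, y) = P + y + 1/y (A(P, y) = (P + y) + 1/(2*((y/2))) = (P + y) + (2/y)/2 = (P + y) + 1/y = P + y + 1/y)
11021/8976 - 30997/A(o, 142) = 11021/8976 - 30997/(-95 + 142 + 1/142) = 11021*(1/8976) - 30997/(-95 + 142 + 1/142) = 11021/8976 - 30997/6675/142 = 11021/8976 - 30997*142/6675 = 11021/8976 - 4401574/6675 = -4381662561/6657200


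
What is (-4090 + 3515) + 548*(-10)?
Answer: -6055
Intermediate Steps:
(-4090 + 3515) + 548*(-10) = -575 - 5480 = -6055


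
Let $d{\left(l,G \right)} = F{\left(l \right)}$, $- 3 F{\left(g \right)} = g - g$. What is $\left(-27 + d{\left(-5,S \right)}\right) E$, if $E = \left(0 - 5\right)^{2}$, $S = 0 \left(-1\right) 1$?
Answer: $-675$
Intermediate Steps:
$F{\left(g \right)} = 0$ ($F{\left(g \right)} = - \frac{g - g}{3} = \left(- \frac{1}{3}\right) 0 = 0$)
$S = 0$ ($S = 0 \cdot 1 = 0$)
$d{\left(l,G \right)} = 0$
$E = 25$ ($E = \left(-5\right)^{2} = 25$)
$\left(-27 + d{\left(-5,S \right)}\right) E = \left(-27 + 0\right) 25 = \left(-27\right) 25 = -675$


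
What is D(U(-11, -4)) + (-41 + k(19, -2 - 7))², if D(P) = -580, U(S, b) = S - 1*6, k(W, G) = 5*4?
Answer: -139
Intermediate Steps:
k(W, G) = 20
U(S, b) = -6 + S (U(S, b) = S - 6 = -6 + S)
D(U(-11, -4)) + (-41 + k(19, -2 - 7))² = -580 + (-41 + 20)² = -580 + (-21)² = -580 + 441 = -139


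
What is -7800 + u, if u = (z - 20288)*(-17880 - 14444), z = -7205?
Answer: 888675932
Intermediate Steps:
u = 888683732 (u = (-7205 - 20288)*(-17880 - 14444) = -27493*(-32324) = 888683732)
-7800 + u = -7800 + 888683732 = 888675932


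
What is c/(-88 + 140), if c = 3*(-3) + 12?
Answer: 3/52 ≈ 0.057692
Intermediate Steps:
c = 3 (c = -9 + 12 = 3)
c/(-88 + 140) = 3/(-88 + 140) = 3/52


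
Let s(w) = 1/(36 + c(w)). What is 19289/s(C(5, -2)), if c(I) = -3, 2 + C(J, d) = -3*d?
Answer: 636537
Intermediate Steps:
C(J, d) = -2 - 3*d
s(w) = 1/33 (s(w) = 1/(36 - 3) = 1/33)
19289/s(C(5, -2)) = 19289/(1/33) = 19289*33 = 636537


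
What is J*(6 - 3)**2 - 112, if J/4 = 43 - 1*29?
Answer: 392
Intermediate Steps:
J = 56 (J = 4*(43 - 1*29) = 4*(43 - 29) = 4*14 = 56)
J*(6 - 3)**2 - 112 = 56*(6 - 3)**2 - 112 = 56*3**2 - 112 = 56*9 - 112 = 504 - 112 = 392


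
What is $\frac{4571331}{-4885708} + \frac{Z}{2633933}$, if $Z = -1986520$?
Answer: $- \frac{21746136230983}{12868627529564} \approx -1.6899$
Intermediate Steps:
$\frac{4571331}{-4885708} + \frac{Z}{2633933} = \frac{4571331}{-4885708} - \frac{1986520}{2633933} = 4571331 \left(- \frac{1}{4885708}\right) - \frac{1986520}{2633933} = - \frac{4571331}{4885708} - \frac{1986520}{2633933} = - \frac{21746136230983}{12868627529564}$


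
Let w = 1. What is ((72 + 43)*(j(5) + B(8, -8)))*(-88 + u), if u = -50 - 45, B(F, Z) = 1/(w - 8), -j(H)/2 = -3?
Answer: -862845/7 ≈ -1.2326e+5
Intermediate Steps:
j(H) = 6 (j(H) = -2*(-3) = 6)
B(F, Z) = -⅐ (B(F, Z) = 1/(1 - 8) = 1/(-7) = -⅐)
u = -95
((72 + 43)*(j(5) + B(8, -8)))*(-88 + u) = ((72 + 43)*(6 - ⅐))*(-88 - 95) = (115*(41/7))*(-183) = (4715/7)*(-183) = -862845/7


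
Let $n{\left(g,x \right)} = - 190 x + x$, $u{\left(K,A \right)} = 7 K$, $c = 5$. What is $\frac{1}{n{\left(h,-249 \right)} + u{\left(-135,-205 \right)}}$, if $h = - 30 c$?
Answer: $\frac{1}{46116} \approx 2.1684 \cdot 10^{-5}$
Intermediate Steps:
$h = -150$ ($h = \left(-30\right) 5 = -150$)
$n{\left(g,x \right)} = - 189 x$
$\frac{1}{n{\left(h,-249 \right)} + u{\left(-135,-205 \right)}} = \frac{1}{\left(-189\right) \left(-249\right) + 7 \left(-135\right)} = \frac{1}{47061 - 945} = \frac{1}{46116}$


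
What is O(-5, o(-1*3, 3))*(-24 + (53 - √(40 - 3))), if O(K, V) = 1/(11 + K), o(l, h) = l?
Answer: 29/6 - √37/6 ≈ 3.8195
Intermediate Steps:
O(-5, o(-1*3, 3))*(-24 + (53 - √(40 - 3))) = (-24 + (53 - √(40 - 3)))/(11 - 5) = (-24 + (53 - √37))/6 = (29 - √37)/6 = 29/6 - √37/6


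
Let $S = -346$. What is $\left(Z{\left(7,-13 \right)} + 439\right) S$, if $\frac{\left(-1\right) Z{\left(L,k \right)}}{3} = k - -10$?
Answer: $-155008$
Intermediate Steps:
$Z{\left(L,k \right)} = -30 - 3 k$ ($Z{\left(L,k \right)} = - 3 \left(k - -10\right) = - 3 \left(k + 10\right) = - 3 \left(10 + k\right) = -30 - 3 k$)
$\left(Z{\left(7,-13 \right)} + 439\right) S = \left(\left(-30 - -39\right) + 439\right) \left(-346\right) = \left(\left(-30 + 39\right) + 439\right) \left(-346\right) = \left(9 + 439\right) \left(-346\right) = 448 \left(-346\right) = -155008$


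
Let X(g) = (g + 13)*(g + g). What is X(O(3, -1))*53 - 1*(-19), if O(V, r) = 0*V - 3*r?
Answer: 5107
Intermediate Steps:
O(V, r) = -3*r (O(V, r) = 0 - 3*r = -3*r)
X(g) = 2*g*(13 + g) (X(g) = (13 + g)*(2*g) = 2*g*(13 + g))
X(O(3, -1))*53 - 1*(-19) = (2*(-3*(-1))*(13 - 3*(-1)))*53 - 1*(-19) = (2*3*(13 + 3))*53 + 19 = (2*3*16)*53 + 19 = 96*53 + 19 = 5088 + 19 = 5107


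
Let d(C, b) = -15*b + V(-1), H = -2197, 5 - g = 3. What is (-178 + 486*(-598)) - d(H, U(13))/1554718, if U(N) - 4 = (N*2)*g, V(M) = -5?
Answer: -452121321863/1554718 ≈ -2.9081e+5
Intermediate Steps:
g = 2 (g = 5 - 1*3 = 5 - 3 = 2)
U(N) = 4 + 4*N (U(N) = 4 + (N*2)*2 = 4 + (2*N)*2 = 4 + 4*N)
d(C, b) = -5 - 15*b (d(C, b) = -15*b - 5 = -5 - 15*b)
(-178 + 486*(-598)) - d(H, U(13))/1554718 = (-178 + 486*(-598)) - (-5 - 15*(4 + 4*13))/1554718 = (-178 - 290628) - (-5 - 15*(4 + 52))/1554718 = -290806 - (-5 - 15*56)/1554718 = -290806 - (-5 - 840)/1554718 = -290806 - (-845)/1554718 = -290806 - 1*(-845/1554718) = -290806 + 845/1554718 = -452121321863/1554718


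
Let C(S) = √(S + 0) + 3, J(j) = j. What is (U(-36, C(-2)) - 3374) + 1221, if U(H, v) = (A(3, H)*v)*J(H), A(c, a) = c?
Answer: -2477 - 108*I*√2 ≈ -2477.0 - 152.74*I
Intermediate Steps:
C(S) = 3 + √S (C(S) = √S + 3 = 3 + √S)
U(H, v) = 3*H*v (U(H, v) = (3*v)*H = 3*H*v)
(U(-36, C(-2)) - 3374) + 1221 = (3*(-36)*(3 + √(-2)) - 3374) + 1221 = (3*(-36)*(3 + I*√2) - 3374) + 1221 = ((-324 - 108*I*√2) - 3374) + 1221 = (-3698 - 108*I*√2) + 1221 = -2477 - 108*I*√2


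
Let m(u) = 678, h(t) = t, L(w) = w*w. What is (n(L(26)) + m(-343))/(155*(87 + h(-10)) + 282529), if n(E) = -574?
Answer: 13/36808 ≈ 0.00035318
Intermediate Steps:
L(w) = w²
(n(L(26)) + m(-343))/(155*(87 + h(-10)) + 282529) = (-574 + 678)/(155*(87 - 10) + 282529) = 104/(155*77 + 282529) = 104/(11935 + 282529) = 104/294464 = 104*(1/294464) = 13/36808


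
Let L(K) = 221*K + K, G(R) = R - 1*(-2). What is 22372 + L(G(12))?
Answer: 25480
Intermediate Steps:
G(R) = 2 + R (G(R) = R + 2 = 2 + R)
L(K) = 222*K
22372 + L(G(12)) = 22372 + 222*(2 + 12) = 22372 + 222*14 = 22372 + 3108 = 25480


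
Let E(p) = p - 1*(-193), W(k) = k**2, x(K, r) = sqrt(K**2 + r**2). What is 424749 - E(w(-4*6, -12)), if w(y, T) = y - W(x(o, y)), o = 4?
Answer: 425172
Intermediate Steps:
w(y, T) = -16 + y - y**2 (w(y, T) = y - (sqrt(4**2 + y**2))**2 = y - (sqrt(16 + y**2))**2 = y - (16 + y**2) = y + (-16 - y**2) = -16 + y - y**2)
E(p) = 193 + p (E(p) = p + 193 = 193 + p)
424749 - E(w(-4*6, -12)) = 424749 - (193 + (-16 - 4*6 - (-4*6)**2)) = 424749 - (193 + (-16 - 24 - 1*(-24)**2)) = 424749 - (193 + (-16 - 24 - 1*576)) = 424749 - (193 + (-16 - 24 - 576)) = 424749 - (193 - 616) = 424749 - 1*(-423) = 424749 + 423 = 425172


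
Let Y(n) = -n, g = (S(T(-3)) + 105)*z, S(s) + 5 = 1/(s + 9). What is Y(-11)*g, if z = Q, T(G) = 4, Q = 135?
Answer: 1931985/13 ≈ 1.4861e+5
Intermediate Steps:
z = 135
S(s) = -5 + 1/(9 + s) (S(s) = -5 + 1/(s + 9) = -5 + 1/(9 + s))
g = 175635/13 (g = ((-44 - 5*4)/(9 + 4) + 105)*135 = ((-44 - 20)/13 + 105)*135 = ((1/13)*(-64) + 105)*135 = (-64/13 + 105)*135 = (1301/13)*135 = 175635/13 ≈ 13510.)
Y(-11)*g = -1*(-11)*(175635/13) = 11*(175635/13) = 1931985/13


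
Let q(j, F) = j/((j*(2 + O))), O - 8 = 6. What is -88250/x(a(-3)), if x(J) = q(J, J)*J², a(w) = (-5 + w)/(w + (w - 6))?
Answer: -3177000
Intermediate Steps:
O = 14 (O = 8 + 6 = 14)
q(j, F) = 1/16 (q(j, F) = j/((j*(2 + 14))) = j/((j*16)) = j/((16*j)) = j*(1/(16*j)) = 1/16)
a(w) = (-5 + w)/(-6 + 2*w) (a(w) = (-5 + w)/(w + (-6 + w)) = (-5 + w)/(-6 + 2*w))
x(J) = J²/16
-88250/x(a(-3)) = -88250*64*(-3 - 3)²/(-5 - 3)² = -88250/(((½)*(-8)/(-6))²/16) = -88250/(((½)*(-⅙)*(-8))²/16) = -88250/((⅔)²/16) = -88250/((1/16)*(4/9)) = -88250/1/36 = -88250*36 = -3177000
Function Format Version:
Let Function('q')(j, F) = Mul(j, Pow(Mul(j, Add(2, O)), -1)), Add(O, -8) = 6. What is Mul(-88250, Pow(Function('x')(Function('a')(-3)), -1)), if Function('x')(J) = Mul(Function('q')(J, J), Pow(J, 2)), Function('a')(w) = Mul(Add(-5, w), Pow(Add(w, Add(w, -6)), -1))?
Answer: -3177000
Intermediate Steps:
O = 14 (O = Add(8, 6) = 14)
Function('q')(j, F) = Rational(1, 16) (Function('q')(j, F) = Mul(j, Pow(Mul(j, Add(2, 14)), -1)) = Mul(j, Pow(Mul(j, 16), -1)) = Mul(j, Pow(Mul(16, j), -1)) = Mul(j, Mul(Rational(1, 16), Pow(j, -1))) = Rational(1, 16))
Function('a')(w) = Mul(Pow(Add(-6, Mul(2, w)), -1), Add(-5, w)) (Function('a')(w) = Mul(Add(-5, w), Pow(Add(w, Add(-6, w)), -1)) = Mul(Add(-5, w), Pow(Add(-6, Mul(2, w)), -1)) = Mul(Pow(Add(-6, Mul(2, w)), -1), Add(-5, w)))
Function('x')(J) = Mul(Rational(1, 16), Pow(J, 2))
Mul(-88250, Pow(Function('x')(Function('a')(-3)), -1)) = Mul(-88250, Pow(Mul(Rational(1, 16), Pow(Mul(Rational(1, 2), Pow(Add(-3, -3), -1), Add(-5, -3)), 2)), -1)) = Mul(-88250, Pow(Mul(Rational(1, 16), Pow(Mul(Rational(1, 2), Pow(-6, -1), -8), 2)), -1)) = Mul(-88250, Pow(Mul(Rational(1, 16), Pow(Mul(Rational(1, 2), Rational(-1, 6), -8), 2)), -1)) = Mul(-88250, Pow(Mul(Rational(1, 16), Pow(Rational(2, 3), 2)), -1)) = Mul(-88250, Pow(Mul(Rational(1, 16), Rational(4, 9)), -1)) = Mul(-88250, Pow(Rational(1, 36), -1)) = Mul(-88250, 36) = -3177000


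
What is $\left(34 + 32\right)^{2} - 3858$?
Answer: $498$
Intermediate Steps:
$\left(34 + 32\right)^{2} - 3858 = 66^{2} - 3858 = 4356 - 3858 = 498$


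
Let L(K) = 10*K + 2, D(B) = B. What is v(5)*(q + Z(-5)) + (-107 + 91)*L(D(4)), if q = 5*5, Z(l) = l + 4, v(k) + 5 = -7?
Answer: -960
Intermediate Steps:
v(k) = -12 (v(k) = -5 - 7 = -12)
L(K) = 2 + 10*K
Z(l) = 4 + l
q = 25
v(5)*(q + Z(-5)) + (-107 + 91)*L(D(4)) = -12*(25 + (4 - 5)) + (-107 + 91)*(2 + 10*4) = -12*(25 - 1) - 16*(2 + 40) = -12*24 - 16*42 = -288 - 672 = -960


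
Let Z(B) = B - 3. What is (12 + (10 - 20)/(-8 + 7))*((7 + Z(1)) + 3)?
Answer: 176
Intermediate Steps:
Z(B) = -3 + B
(12 + (10 - 20)/(-8 + 7))*((7 + Z(1)) + 3) = (12 + (10 - 20)/(-8 + 7))*((7 + (-3 + 1)) + 3) = (12 - 10/(-1))*((7 - 2) + 3) = (12 - 10*(-1))*(5 + 3) = (12 + 10)*8 = 22*8 = 176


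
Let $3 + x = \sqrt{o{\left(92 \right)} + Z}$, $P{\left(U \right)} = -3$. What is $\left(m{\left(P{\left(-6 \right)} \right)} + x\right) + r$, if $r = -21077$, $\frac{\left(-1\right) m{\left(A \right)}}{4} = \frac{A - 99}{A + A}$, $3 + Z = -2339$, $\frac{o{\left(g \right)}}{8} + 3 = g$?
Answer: $-21148 + i \sqrt{1630} \approx -21148.0 + 40.373 i$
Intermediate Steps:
$o{\left(g \right)} = -24 + 8 g$
$Z = -2342$ ($Z = -3 - 2339 = -2342$)
$m{\left(A \right)} = - \frac{2 \left(-99 + A\right)}{A}$ ($m{\left(A \right)} = - 4 \frac{A - 99}{A + A} = - 4 \frac{-99 + A}{2 A} = - \frac{2 \left(-99 + A\right)}{A}$)
$x = -3 + i \sqrt{1630}$ ($x = -3 + \sqrt{\left(-24 + 8 \cdot 92\right) - 2342} = -3 + \sqrt{\left(-24 + 736\right) - 2342} = -3 + \sqrt{712 - 2342} = -3 + \sqrt{-1630} = -3 + i \sqrt{1630} \approx -3.0 + 40.373 i$)
$\left(m{\left(P{\left(-6 \right)} \right)} + x\right) + r = \left(\left(-2 + \frac{198}{-3}\right) - \left(3 - i \sqrt{1630}\right)\right) - 21077 = \left(\left(-2 + 198 \left(- \frac{1}{3}\right)\right) - \left(3 - i \sqrt{1630}\right)\right) - 21077 = \left(\left(-2 - 66\right) - \left(3 - i \sqrt{1630}\right)\right) - 21077 = \left(-68 - \left(3 - i \sqrt{1630}\right)\right) - 21077 = \left(-71 + i \sqrt{1630}\right) - 21077 = -21148 + i \sqrt{1630}$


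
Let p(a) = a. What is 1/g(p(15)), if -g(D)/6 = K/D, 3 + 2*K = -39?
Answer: 5/42 ≈ 0.11905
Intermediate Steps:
K = -21 (K = -3/2 + (1/2)*(-39) = -3/2 - 39/2 = -21)
g(D) = 126/D (g(D) = -(-126)/D = 126/D)
1/g(p(15)) = 1/(126/15) = 1/(126*(1/15)) = 1/(42/5) = 5/42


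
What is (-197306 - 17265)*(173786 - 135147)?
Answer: -8290808869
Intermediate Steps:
(-197306 - 17265)*(173786 - 135147) = -214571*38639 = -8290808869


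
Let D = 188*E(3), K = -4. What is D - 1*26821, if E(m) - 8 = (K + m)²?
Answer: -25129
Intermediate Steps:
E(m) = 8 + (-4 + m)²
D = 1692 (D = 188*(8 + (-4 + 3)²) = 188*(8 + (-1)²) = 188*(8 + 1) = 188*9 = 1692)
D - 1*26821 = 1692 - 1*26821 = 1692 - 26821 = -25129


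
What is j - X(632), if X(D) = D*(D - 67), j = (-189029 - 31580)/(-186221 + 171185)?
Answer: -5368834271/15036 ≈ -3.5707e+5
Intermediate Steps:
j = 220609/15036 (j = -220609/(-15036) = -220609*(-1/15036) = 220609/15036 ≈ 14.672)
X(D) = D*(-67 + D)
j - X(632) = 220609/15036 - 632*(-67 + 632) = 220609/15036 - 632*565 = 220609/15036 - 1*357080 = 220609/15036 - 357080 = -5368834271/15036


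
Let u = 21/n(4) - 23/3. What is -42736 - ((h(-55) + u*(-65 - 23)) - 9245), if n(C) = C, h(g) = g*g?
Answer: -110186/3 ≈ -36729.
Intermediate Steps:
h(g) = g**2
u = -29/12 (u = 21/4 - 23/3 = -29/12 ≈ -2.4167)
-42736 - ((h(-55) + u*(-65 - 23)) - 9245) = -42736 - (((-55)**2 - 29*(-65 - 23)/12) - 9245) = -42736 - ((3025 - 29/12*(-88)) - 9245) = -42736 - ((3025 + 638/3) - 9245) = -42736 - (9713/3 - 9245) = -42736 - 1*(-18022/3) = -42736 + 18022/3 = -110186/3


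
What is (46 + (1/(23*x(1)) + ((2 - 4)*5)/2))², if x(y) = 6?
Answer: 32024281/19044 ≈ 1681.6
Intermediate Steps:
(46 + (1/(23*x(1)) + ((2 - 4)*5)/2))² = (46 + (1/(23*6) + ((2 - 4)*5)/2))² = (46 + ((1/23)*(⅙) - 2*5*(½)))² = (46 + (1/138 - 10*½))² = (46 + (1/138 - 5))² = (46 - 689/138)² = (5659/138)² = 32024281/19044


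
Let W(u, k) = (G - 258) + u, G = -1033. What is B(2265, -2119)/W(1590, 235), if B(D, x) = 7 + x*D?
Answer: -4799528/299 ≈ -16052.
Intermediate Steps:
B(D, x) = 7 + D*x
W(u, k) = -1291 + u (W(u, k) = (-1033 - 258) + u = -1291 + u)
B(2265, -2119)/W(1590, 235) = (7 + 2265*(-2119))/(-1291 + 1590) = (7 - 4799535)/299 = -4799528*1/299 = -4799528/299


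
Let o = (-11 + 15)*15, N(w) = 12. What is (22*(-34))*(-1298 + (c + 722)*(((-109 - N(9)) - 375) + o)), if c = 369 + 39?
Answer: 369495544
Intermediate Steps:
c = 408
o = 60 (o = 4*15 = 60)
(22*(-34))*(-1298 + (c + 722)*(((-109 - N(9)) - 375) + o)) = (22*(-34))*(-1298 + (408 + 722)*(((-109 - 1*12) - 375) + 60)) = -748*(-1298 + 1130*(((-109 - 12) - 375) + 60)) = -748*(-1298 + 1130*((-121 - 375) + 60)) = -748*(-1298 + 1130*(-496 + 60)) = -748*(-1298 + 1130*(-436)) = -748*(-1298 - 492680) = -748*(-493978) = 369495544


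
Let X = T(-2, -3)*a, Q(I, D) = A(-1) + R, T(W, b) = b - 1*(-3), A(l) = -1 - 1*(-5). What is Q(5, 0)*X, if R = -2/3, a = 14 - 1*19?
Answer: 0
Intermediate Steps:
A(l) = 4 (A(l) = -1 + 5 = 4)
a = -5 (a = 14 - 19 = -5)
R = -⅔ (R = -2*⅓ = -⅔ ≈ -0.66667)
T(W, b) = 3 + b (T(W, b) = b + 3 = 3 + b)
Q(I, D) = 10/3 (Q(I, D) = 4 - ⅔ = 10/3)
X = 0 (X = (3 - 3)*(-5) = 0*(-5) = 0)
Q(5, 0)*X = (10/3)*0 = 0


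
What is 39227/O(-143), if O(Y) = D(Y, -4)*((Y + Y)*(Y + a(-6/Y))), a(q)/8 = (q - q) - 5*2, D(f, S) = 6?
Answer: 39227/382668 ≈ 0.10251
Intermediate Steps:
a(q) = -80 (a(q) = 8*((q - q) - 5*2) = 8*(0 - 10) = 8*(-10) = -80)
O(Y) = 12*Y*(-80 + Y) (O(Y) = 6*((Y + Y)*(Y - 80)) = 6*((2*Y)*(-80 + Y)) = 6*(2*Y*(-80 + Y)) = 12*Y*(-80 + Y))
39227/O(-143) = 39227/((12*(-143)*(-80 - 143))) = 39227/((12*(-143)*(-223))) = 39227/382668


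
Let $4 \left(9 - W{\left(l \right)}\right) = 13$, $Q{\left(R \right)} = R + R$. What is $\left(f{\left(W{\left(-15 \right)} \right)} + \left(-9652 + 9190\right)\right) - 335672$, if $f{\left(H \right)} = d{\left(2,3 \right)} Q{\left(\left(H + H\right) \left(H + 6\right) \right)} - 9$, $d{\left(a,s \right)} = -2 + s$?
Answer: $- \frac{1343491}{4} \approx -3.3587 \cdot 10^{5}$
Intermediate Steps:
$Q{\left(R \right)} = 2 R$
$W{\left(l \right)} = \frac{23}{4}$ ($W{\left(l \right)} = 9 - \frac{13}{4} = \frac{23}{4}$)
$f{\left(H \right)} = -9 + 4 H \left(6 + H\right)$ ($f{\left(H \right)} = \left(-2 + 3\right) 2 \left(H + H\right) \left(H + 6\right) - 9 = 1 \cdot 2 \cdot 2 H \left(6 + H\right) - 9 = 1 \cdot 4 H \left(6 + H\right) - 9 = 4 H \left(6 + H\right) - 9 = -9 + 4 H \left(6 + H\right)$)
$\left(f{\left(W{\left(-15 \right)} \right)} + \left(-9652 + 9190\right)\right) - 335672 = \left(\left(-9 + 4 \cdot \frac{23}{4} \left(6 + \frac{23}{4}\right)\right) + \left(-9652 + 9190\right)\right) - 335672 = \left(\left(-9 + 4 \cdot \frac{23}{4} \cdot \frac{47}{4}\right) - 462\right) - 335672 = \left(\left(-9 + \frac{1081}{4}\right) - 462\right) - 335672 = \left(\frac{1045}{4} - 462\right) - 335672 = - \frac{803}{4} - 335672 = - \frac{1343491}{4}$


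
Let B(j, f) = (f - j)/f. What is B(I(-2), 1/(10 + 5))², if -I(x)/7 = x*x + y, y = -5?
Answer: 10816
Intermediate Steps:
I(x) = 35 - 7*x² (I(x) = -7*(x*x - 5) = -7*(x² - 5) = -7*(-5 + x²) = 35 - 7*x²)
B(j, f) = (f - j)/f
B(I(-2), 1/(10 + 5))² = ((1/(10 + 5) - (35 - 7*(-2)²))/(1/(10 + 5)))² = ((1/15 - (35 - 7*4))/(1/15))² = ((1/15 - (35 - 28))/(1/15))² = (15*(1/15 - 1*7))² = (15*(1/15 - 7))² = (15*(-104/15))² = (-104)² = 10816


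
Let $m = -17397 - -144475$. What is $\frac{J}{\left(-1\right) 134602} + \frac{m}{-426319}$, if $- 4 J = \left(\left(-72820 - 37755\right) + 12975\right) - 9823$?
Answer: $- \frac{114216277761}{229533560152} \approx -0.4976$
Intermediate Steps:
$m = 127078$ ($m = -17397 + 144475 = 127078$)
$J = \frac{107423}{4}$ ($J = - \frac{\left(\left(-72820 - 37755\right) + 12975\right) - 9823}{4} = - \frac{\left(-110575 + 12975\right) - 9823}{4} = - \frac{-97600 - 9823}{4} = \left(- \frac{1}{4}\right) \left(-107423\right) = \frac{107423}{4} \approx 26856.0$)
$\frac{J}{\left(-1\right) 134602} + \frac{m}{-426319} = \frac{107423}{4 \left(\left(-1\right) 134602\right)} + \frac{127078}{-426319} = \frac{107423}{4 \left(-134602\right)} + 127078 \left(- \frac{1}{426319}\right) = \frac{107423}{4} \left(- \frac{1}{134602}\right) - \frac{127078}{426319} = - \frac{107423}{538408} - \frac{127078}{426319} = - \frac{114216277761}{229533560152}$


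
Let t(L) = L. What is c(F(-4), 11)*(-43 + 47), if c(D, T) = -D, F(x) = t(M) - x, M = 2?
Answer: -24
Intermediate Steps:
F(x) = 2 - x
c(F(-4), 11)*(-43 + 47) = (-(2 - 1*(-4)))*(-43 + 47) = -(2 + 4)*4 = -1*6*4 = -6*4 = -24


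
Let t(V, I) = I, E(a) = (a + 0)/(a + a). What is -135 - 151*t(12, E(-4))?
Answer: -421/2 ≈ -210.50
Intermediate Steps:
E(a) = ½ (E(a) = a/((2*a)) = a*(1/(2*a)) = ½)
-135 - 151*t(12, E(-4)) = -135 - 151*½ = -135 - 151/2 = -421/2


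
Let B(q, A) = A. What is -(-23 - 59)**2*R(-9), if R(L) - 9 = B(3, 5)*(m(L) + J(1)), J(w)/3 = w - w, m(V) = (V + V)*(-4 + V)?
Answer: -7927596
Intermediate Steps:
m(V) = 2*V*(-4 + V) (m(V) = (2*V)*(-4 + V) = 2*V*(-4 + V))
J(w) = 0 (J(w) = 3*(w - w) = 3*0 = 0)
R(L) = 9 + 10*L*(-4 + L) (R(L) = 9 + 5*(2*L*(-4 + L) + 0) = 9 + 5*(2*L*(-4 + L)) = 9 + 10*L*(-4 + L))
-(-23 - 59)**2*R(-9) = -(-23 - 59)**2*(9 + 10*(-9)*(-4 - 9)) = -(-82)**2*(9 + 10*(-9)*(-13)) = -6724*(9 + 1170) = -6724*1179 = -1*7927596 = -7927596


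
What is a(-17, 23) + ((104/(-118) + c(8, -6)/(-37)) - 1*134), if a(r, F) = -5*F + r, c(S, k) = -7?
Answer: -582189/2183 ≈ -266.69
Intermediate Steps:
a(r, F) = r - 5*F
a(-17, 23) + ((104/(-118) + c(8, -6)/(-37)) - 1*134) = (-17 - 5*23) + ((104/(-118) - 7/(-37)) - 1*134) = (-17 - 115) + ((104*(-1/118) - 7*(-1/37)) - 134) = -132 + ((-52/59 + 7/37) - 134) = -132 + (-1511/2183 - 134) = -132 - 294033/2183 = -582189/2183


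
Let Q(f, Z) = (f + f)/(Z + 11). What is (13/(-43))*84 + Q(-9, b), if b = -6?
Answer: -6234/215 ≈ -28.995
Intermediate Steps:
Q(f, Z) = 2*f/(11 + Z) (Q(f, Z) = (2*f)/(11 + Z) = 2*f/(11 + Z))
(13/(-43))*84 + Q(-9, b) = (13/(-43))*84 + 2*(-9)/(11 - 6) = (13*(-1/43))*84 + 2*(-9)/5 = -13/43*84 + 2*(-9)*(⅕) = -1092/43 - 18/5 = -6234/215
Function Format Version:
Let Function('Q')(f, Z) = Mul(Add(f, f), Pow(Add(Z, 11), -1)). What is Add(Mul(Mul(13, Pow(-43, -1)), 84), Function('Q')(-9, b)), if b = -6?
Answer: Rational(-6234, 215) ≈ -28.995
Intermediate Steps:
Function('Q')(f, Z) = Mul(2, f, Pow(Add(11, Z), -1)) (Function('Q')(f, Z) = Mul(Mul(2, f), Pow(Add(11, Z), -1)) = Mul(2, f, Pow(Add(11, Z), -1)))
Add(Mul(Mul(13, Pow(-43, -1)), 84), Function('Q')(-9, b)) = Add(Mul(Mul(13, Pow(-43, -1)), 84), Mul(2, -9, Pow(Add(11, -6), -1))) = Add(Mul(Mul(13, Rational(-1, 43)), 84), Mul(2, -9, Pow(5, -1))) = Add(Mul(Rational(-13, 43), 84), Mul(2, -9, Rational(1, 5))) = Add(Rational(-1092, 43), Rational(-18, 5)) = Rational(-6234, 215)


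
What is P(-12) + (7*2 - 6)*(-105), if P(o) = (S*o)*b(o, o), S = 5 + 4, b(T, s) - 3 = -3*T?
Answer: -5052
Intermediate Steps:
b(T, s) = 3 - 3*T
S = 9
P(o) = 9*o*(3 - 3*o) (P(o) = (9*o)*(3 - 3*o) = 9*o*(3 - 3*o))
P(-12) + (7*2 - 6)*(-105) = 27*(-12)*(1 - 1*(-12)) + (7*2 - 6)*(-105) = 27*(-12)*(1 + 12) + (14 - 6)*(-105) = 27*(-12)*13 + 8*(-105) = -4212 - 840 = -5052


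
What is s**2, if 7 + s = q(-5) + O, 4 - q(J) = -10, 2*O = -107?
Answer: 8649/4 ≈ 2162.3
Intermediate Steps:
O = -107/2 (O = (1/2)*(-107) = -107/2 ≈ -53.500)
q(J) = 14 (q(J) = 4 - 1*(-10) = 4 + 10 = 14)
s = -93/2 (s = -7 + (14 - 107/2) = -7 - 79/2 = -93/2 ≈ -46.500)
s**2 = (-93/2)**2 = 8649/4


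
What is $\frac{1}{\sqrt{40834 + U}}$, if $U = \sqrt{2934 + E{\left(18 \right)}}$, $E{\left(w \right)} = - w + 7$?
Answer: $\frac{1}{\sqrt{40834 + \sqrt{2923}}} \approx 0.0049454$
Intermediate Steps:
$E{\left(w \right)} = 7 - w$
$U = \sqrt{2923}$ ($U = \sqrt{2934 + \left(7 - 18\right)} = \sqrt{2934 - 11} = \sqrt{2923} \approx 54.065$)
$\frac{1}{\sqrt{40834 + U}} = \frac{1}{\sqrt{40834 + \sqrt{2923}}}$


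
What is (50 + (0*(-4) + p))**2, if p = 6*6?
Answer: 7396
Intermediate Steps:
p = 36
(50 + (0*(-4) + p))**2 = (50 + (0*(-4) + 36))**2 = (50 + (0 + 36))**2 = (50 + 36)**2 = 86**2 = 7396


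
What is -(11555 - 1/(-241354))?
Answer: -2788845471/241354 ≈ -11555.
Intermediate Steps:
-(11555 - 1/(-241354)) = -(11555 - 1*(-1/241354)) = -(11555 + 1/241354) = -1*2788845471/241354 = -2788845471/241354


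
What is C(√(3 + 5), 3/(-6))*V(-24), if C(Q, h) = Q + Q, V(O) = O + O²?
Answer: 2208*√2 ≈ 3122.6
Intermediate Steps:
C(Q, h) = 2*Q
C(√(3 + 5), 3/(-6))*V(-24) = (2*√(3 + 5))*(-24*(1 - 24)) = (2*√8)*(-24*(-23)) = (2*(2*√2))*552 = (4*√2)*552 = 2208*√2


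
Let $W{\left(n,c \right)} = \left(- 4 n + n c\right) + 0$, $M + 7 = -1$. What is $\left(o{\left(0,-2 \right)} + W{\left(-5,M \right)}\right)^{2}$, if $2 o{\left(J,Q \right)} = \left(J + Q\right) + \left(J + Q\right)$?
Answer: $3364$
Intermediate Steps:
$M = -8$ ($M = -7 - 1 = -8$)
$o{\left(J,Q \right)} = J + Q$ ($o{\left(J,Q \right)} = \frac{\left(J + Q\right) + \left(J + Q\right)}{2} = \frac{2 J + 2 Q}{2} = J + Q$)
$W{\left(n,c \right)} = - 4 n + c n$ ($W{\left(n,c \right)} = \left(- 4 n + c n\right) + 0 = - 4 n + c n$)
$\left(o{\left(0,-2 \right)} + W{\left(-5,M \right)}\right)^{2} = \left(\left(0 - 2\right) - 5 \left(-4 - 8\right)\right)^{2} = \left(-2 - -60\right)^{2} = \left(-2 + 60\right)^{2} = 58^{2} = 3364$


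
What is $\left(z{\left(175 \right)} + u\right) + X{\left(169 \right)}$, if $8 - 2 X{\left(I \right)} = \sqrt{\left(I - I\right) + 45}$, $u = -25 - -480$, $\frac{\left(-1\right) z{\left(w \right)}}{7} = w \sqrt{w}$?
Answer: $459 - 6125 \sqrt{7} - \frac{3 \sqrt{5}}{2} \approx -15750.0$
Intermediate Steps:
$z{\left(w \right)} = - 7 w^{\frac{3}{2}}$ ($z{\left(w \right)} = - 7 w \sqrt{w} = - 7 w^{\frac{3}{2}}$)
$u = 455$ ($u = -25 + 480 = 455$)
$X{\left(I \right)} = 4 - \frac{3 \sqrt{5}}{2}$ ($X{\left(I \right)} = 4 - \frac{\sqrt{\left(I - I\right) + 45}}{2} = 4 - \frac{\sqrt{0 + 45}}{2} = 4 - \frac{\sqrt{45}}{2} = 4 - \frac{3 \sqrt{5}}{2}$)
$\left(z{\left(175 \right)} + u\right) + X{\left(169 \right)} = \left(- 7 \cdot 175^{\frac{3}{2}} + 455\right) + \left(4 - \frac{3 \sqrt{5}}{2}\right) = \left(- 7 \cdot 875 \sqrt{7} + 455\right) + \left(4 - \frac{3 \sqrt{5}}{2}\right) = \left(- 6125 \sqrt{7} + 455\right) + \left(4 - \frac{3 \sqrt{5}}{2}\right) = \left(455 - 6125 \sqrt{7}\right) + \left(4 - \frac{3 \sqrt{5}}{2}\right) = 459 - 6125 \sqrt{7} - \frac{3 \sqrt{5}}{2}$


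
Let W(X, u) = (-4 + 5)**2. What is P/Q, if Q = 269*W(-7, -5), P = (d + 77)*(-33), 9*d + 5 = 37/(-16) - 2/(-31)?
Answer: -3741463/400272 ≈ -9.3473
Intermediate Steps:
W(X, u) = 1 (W(X, u) = 1**2 = 1)
d = -3595/4464 (d = -5/9 + (37/(-16) - 2/(-31))/9 = -5/9 + (37*(-1/16) - 2*(-1/31))/9 = -5/9 + (-37/16 + 2/31)/9 = -5/9 + (1/9)*(-1115/496) = -5/9 - 1115/4464 = -3595/4464 ≈ -0.80533)
P = -3741463/1488 (P = (-3595/4464 + 77)*(-33) = (340133/4464)*(-33) = -3741463/1488 ≈ -2514.4)
Q = 269 (Q = 269*1 = 269)
P/Q = -3741463/1488/269 = -3741463/1488*1/269 = -3741463/400272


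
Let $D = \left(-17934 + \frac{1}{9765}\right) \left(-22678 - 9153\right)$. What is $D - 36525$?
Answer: $\frac{5574063410354}{9765} \approx 5.7082 \cdot 10^{8}$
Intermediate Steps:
$D = \frac{5574420076979}{9765}$ ($D = \left(-17934 + \frac{1}{9765}\right) \left(-31831\right) = \left(- \frac{175125509}{9765}\right) \left(-31831\right) = \frac{5574420076979}{9765} \approx 5.7086 \cdot 10^{8}$)
$D - 36525 = \frac{5574420076979}{9765} - 36525 = \frac{5574063410354}{9765}$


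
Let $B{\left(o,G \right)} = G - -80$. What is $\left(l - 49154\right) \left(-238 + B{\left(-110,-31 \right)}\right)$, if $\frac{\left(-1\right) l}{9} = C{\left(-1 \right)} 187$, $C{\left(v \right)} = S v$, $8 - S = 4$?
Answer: $8017758$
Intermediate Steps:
$S = 4$ ($S = 8 - 4 = 4$)
$B{\left(o,G \right)} = 80 + G$ ($B{\left(o,G \right)} = G + 80 = 80 + G$)
$C{\left(v \right)} = 4 v$
$l = 6732$ ($l = - 9 \cdot 4 \left(-1\right) 187 = - 9 \left(\left(-4\right) 187\right) = \left(-9\right) \left(-748\right) = 6732$)
$\left(l - 49154\right) \left(-238 + B{\left(-110,-31 \right)}\right) = \left(6732 - 49154\right) \left(-238 + \left(80 - 31\right)\right) = - 42422 \left(-238 + 49\right) = \left(-42422\right) \left(-189\right) = 8017758$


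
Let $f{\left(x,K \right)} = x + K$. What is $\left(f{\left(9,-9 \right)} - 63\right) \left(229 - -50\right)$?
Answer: $-17577$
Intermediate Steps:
$f{\left(x,K \right)} = K + x$
$\left(f{\left(9,-9 \right)} - 63\right) \left(229 - -50\right) = \left(\left(-9 + 9\right) - 63\right) \left(229 - -50\right) = \left(0 - 63\right) \left(229 + \left(-90 + 140\right)\right) = - 63 \left(229 + 50\right) = \left(-63\right) 279 = -17577$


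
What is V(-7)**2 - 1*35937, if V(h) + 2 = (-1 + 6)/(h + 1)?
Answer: -1293443/36 ≈ -35929.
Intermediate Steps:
V(h) = -2 + 5/(1 + h) (V(h) = -2 + (-1 + 6)/(h + 1) = -2 + 5/(1 + h))
V(-7)**2 - 1*35937 = ((3 - 2*(-7))/(1 - 7))**2 - 1*35937 = ((3 + 14)/(-6))**2 - 35937 = (-1/6*17)**2 - 35937 = (-17/6)**2 - 35937 = 289/36 - 35937 = -1293443/36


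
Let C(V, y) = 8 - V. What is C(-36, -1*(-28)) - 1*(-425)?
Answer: 469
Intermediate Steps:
C(-36, -1*(-28)) - 1*(-425) = (8 - 1*(-36)) - 1*(-425) = (8 + 36) + 425 = 44 + 425 = 469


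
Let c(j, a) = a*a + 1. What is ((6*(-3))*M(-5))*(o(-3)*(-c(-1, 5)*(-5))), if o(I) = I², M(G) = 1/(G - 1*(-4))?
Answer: 21060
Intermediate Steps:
M(G) = 1/(4 + G) (M(G) = 1/(G + 4) = 1/(4 + G))
c(j, a) = 1 + a² (c(j, a) = a² + 1 = 1 + a²)
((6*(-3))*M(-5))*(o(-3)*(-c(-1, 5)*(-5))) = ((6*(-3))/(4 - 5))*((-3)²*(-(1 + 5²)*(-5))) = (-18/(-1))*(9*(-(1 + 25)*(-5))) = (-18*(-1))*(9*(-1*26*(-5))) = 18*(9*(-26*(-5))) = 18*(9*130) = 18*1170 = 21060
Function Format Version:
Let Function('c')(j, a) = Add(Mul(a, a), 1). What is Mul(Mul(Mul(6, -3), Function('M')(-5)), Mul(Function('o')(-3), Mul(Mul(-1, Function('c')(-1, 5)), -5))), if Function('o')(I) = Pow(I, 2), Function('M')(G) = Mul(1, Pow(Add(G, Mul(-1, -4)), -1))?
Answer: 21060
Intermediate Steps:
Function('M')(G) = Pow(Add(4, G), -1) (Function('M')(G) = Mul(1, Pow(Add(G, 4), -1)) = Mul(1, Pow(Add(4, G), -1)) = Pow(Add(4, G), -1))
Function('c')(j, a) = Add(1, Pow(a, 2)) (Function('c')(j, a) = Add(Pow(a, 2), 1) = Add(1, Pow(a, 2)))
Mul(Mul(Mul(6, -3), Function('M')(-5)), Mul(Function('o')(-3), Mul(Mul(-1, Function('c')(-1, 5)), -5))) = Mul(Mul(Mul(6, -3), Pow(Add(4, -5), -1)), Mul(Pow(-3, 2), Mul(Mul(-1, Add(1, Pow(5, 2))), -5))) = Mul(Mul(-18, Pow(-1, -1)), Mul(9, Mul(Mul(-1, Add(1, 25)), -5))) = Mul(Mul(-18, -1), Mul(9, Mul(Mul(-1, 26), -5))) = Mul(18, Mul(9, Mul(-26, -5))) = Mul(18, Mul(9, 130)) = Mul(18, 1170) = 21060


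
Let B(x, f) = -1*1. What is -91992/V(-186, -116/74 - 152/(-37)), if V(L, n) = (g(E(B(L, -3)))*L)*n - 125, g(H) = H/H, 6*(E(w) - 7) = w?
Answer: 3403704/22109 ≈ 153.95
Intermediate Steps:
B(x, f) = -1
E(w) = 7 + w/6
g(H) = 1
V(L, n) = -125 + L*n (V(L, n) = (1*L)*n - 125 = L*n - 125 = -125 + L*n)
-91992/V(-186, -116/74 - 152/(-37)) = -91992/(-125 - 186*(-116/74 - 152/(-37))) = -91992/(-125 - 186*(-116*1/74 - 152*(-1/37))) = -91992/(-125 - 186*(-58/37 + 152/37)) = -91992/(-125 - 186*94/37) = -91992/(-125 - 17484/37) = -91992/(-22109/37) = -91992*(-37/22109) = 3403704/22109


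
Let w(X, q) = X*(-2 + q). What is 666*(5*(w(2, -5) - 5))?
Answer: -63270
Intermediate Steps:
666*(5*(w(2, -5) - 5)) = 666*(5*(2*(-2 - 5) - 5)) = 666*(5*(2*(-7) - 5)) = 666*(5*(-14 - 5)) = 666*(5*(-19)) = 666*(-95) = -63270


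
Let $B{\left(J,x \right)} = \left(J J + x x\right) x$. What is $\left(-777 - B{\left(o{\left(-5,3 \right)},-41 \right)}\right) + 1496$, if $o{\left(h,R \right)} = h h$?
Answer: $95265$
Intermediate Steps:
$o{\left(h,R \right)} = h^{2}$
$B{\left(J,x \right)} = x \left(J^{2} + x^{2}\right)$ ($B{\left(J,x \right)} = \left(J^{2} + x^{2}\right) x = x \left(J^{2} + x^{2}\right)$)
$\left(-777 - B{\left(o{\left(-5,3 \right)},-41 \right)}\right) + 1496 = \left(-777 - - 41 \left(\left(\left(-5\right)^{2}\right)^{2} + \left(-41\right)^{2}\right)\right) + 1496 = \left(-777 - - 41 \left(25^{2} + 1681\right)\right) + 1496 = \left(-777 - - 41 \left(625 + 1681\right)\right) + 1496 = \left(-777 - \left(-41\right) 2306\right) + 1496 = \left(-777 - -94546\right) + 1496 = \left(-777 + 94546\right) + 1496 = 93769 + 1496 = 95265$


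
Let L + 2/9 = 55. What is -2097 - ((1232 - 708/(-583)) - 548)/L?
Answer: -606312963/287419 ≈ -2109.5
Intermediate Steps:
L = 493/9 (L = -2/9 + 55 = 493/9 ≈ 54.778)
-2097 - ((1232 - 708/(-583)) - 548)/L = -2097 - ((1232 - 708/(-583)) - 548)/493/9 = -2097 - ((1232 - 708*(-1/583)) - 548)*9/493 = -2097 - ((1232 + 708/583) - 548)*9/493 = -2097 - (718964/583 - 548)*9/493 = -2097 - 399480*9/(583*493) = -2097 - 1*3595320/287419 = -2097 - 3595320/287419 = -606312963/287419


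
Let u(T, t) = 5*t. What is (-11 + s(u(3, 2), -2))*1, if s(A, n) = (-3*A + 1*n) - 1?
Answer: -44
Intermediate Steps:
s(A, n) = -1 + n - 3*A (s(A, n) = (-3*A + n) - 1 = (n - 3*A) - 1 = -1 + n - 3*A)
(-11 + s(u(3, 2), -2))*1 = (-11 + (-1 - 2 - 15*2))*1 = (-11 + (-1 - 2 - 3*10))*1 = (-11 + (-1 - 2 - 30))*1 = (-11 - 33)*1 = -44*1 = -44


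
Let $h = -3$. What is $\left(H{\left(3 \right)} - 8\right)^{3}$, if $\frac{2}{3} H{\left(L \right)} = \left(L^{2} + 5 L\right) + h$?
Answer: $\frac{103823}{8} \approx 12978.0$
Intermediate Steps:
$H{\left(L \right)} = - \frac{9}{2} + \frac{3 L^{2}}{2} + \frac{15 L}{2}$ ($H{\left(L \right)} = \frac{3 \left(\left(L^{2} + 5 L\right) - 3\right)}{2} = \frac{3 \left(-3 + L^{2} + 5 L\right)}{2} = - \frac{9}{2} + \frac{3 L^{2}}{2} + \frac{15 L}{2}$)
$\left(H{\left(3 \right)} - 8\right)^{3} = \left(\left(- \frac{9}{2} + \frac{3 \cdot 3^{2}}{2} + \frac{15}{2} \cdot 3\right) - 8\right)^{3} = \left(\left(- \frac{9}{2} + \frac{3}{2} \cdot 9 + \frac{45}{2}\right) - 8\right)^{3} = \left(\left(- \frac{9}{2} + \frac{27}{2} + \frac{45}{2}\right) - 8\right)^{3} = \left(\frac{63}{2} - 8\right)^{3} = \left(\frac{47}{2}\right)^{3} = \frac{103823}{8}$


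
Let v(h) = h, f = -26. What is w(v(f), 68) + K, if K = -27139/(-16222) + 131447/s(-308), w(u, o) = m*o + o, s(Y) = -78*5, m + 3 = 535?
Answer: 56794704124/1581645 ≈ 35909.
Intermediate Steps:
m = 532 (m = -3 + 535 = 532)
s(Y) = -390
w(u, o) = 533*o (w(u, o) = 532*o + o = 533*o)
K = -530437256/1581645 (K = -27139/(-16222) + 131447/(-390) = -27139*(-1/16222) + 131447*(-1/390) = 27139/16222 - 131447/390 = -530437256/1581645 ≈ -335.37)
w(v(f), 68) + K = 533*68 - 530437256/1581645 = 36244 - 530437256/1581645 = 56794704124/1581645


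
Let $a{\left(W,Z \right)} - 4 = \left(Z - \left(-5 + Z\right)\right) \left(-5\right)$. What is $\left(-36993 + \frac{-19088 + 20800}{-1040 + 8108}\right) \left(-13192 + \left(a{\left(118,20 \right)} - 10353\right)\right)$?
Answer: $\frac{1540419939898}{1767} \approx 8.7177 \cdot 10^{8}$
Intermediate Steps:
$a{\left(W,Z \right)} = -21$ ($a{\left(W,Z \right)} = 4 + \left(Z - \left(-5 + Z\right)\right) \left(-5\right) = 4 + 5 \left(-5\right) = 4 - 25 = -21$)
$\left(-36993 + \frac{-19088 + 20800}{-1040 + 8108}\right) \left(-13192 + \left(a{\left(118,20 \right)} - 10353\right)\right) = \left(-36993 + \frac{-19088 + 20800}{-1040 + 8108}\right) \left(-13192 - 10374\right) = \left(-36993 + \frac{1712}{7068}\right) \left(-13192 - 10374\right) = \left(-36993 + 1712 \cdot \frac{1}{7068}\right) \left(-23566\right) = \left(-36993 + \frac{428}{1767}\right) \left(-23566\right) = \left(- \frac{65366203}{1767}\right) \left(-23566\right) = \frac{1540419939898}{1767}$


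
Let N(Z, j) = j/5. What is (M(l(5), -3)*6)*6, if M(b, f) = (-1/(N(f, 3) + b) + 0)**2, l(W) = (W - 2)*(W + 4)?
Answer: 25/529 ≈ 0.047259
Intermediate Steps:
l(W) = (-2 + W)*(4 + W)
N(Z, j) = j/5 (N(Z, j) = j*(1/5) = j/5)
M(b, f) = (3/5 + b)**(-2) (M(b, f) = (-1/((1/5)*3 + b) + 0)**2 = (-1/(3/5 + b) + 0)**2 = (-1/(3/5 + b))**2 = (3/5 + b)**(-2))
(M(l(5), -3)*6)*6 = ((25/(3 + 5*(-8 + 5**2 + 2*5))**2)*6)*6 = ((25/(3 + 5*(-8 + 25 + 10))**2)*6)*6 = ((25/(3 + 5*27)**2)*6)*6 = ((25/(3 + 135)**2)*6)*6 = ((25/138**2)*6)*6 = ((25*(1/19044))*6)*6 = ((25/19044)*6)*6 = (25/3174)*6 = 25/529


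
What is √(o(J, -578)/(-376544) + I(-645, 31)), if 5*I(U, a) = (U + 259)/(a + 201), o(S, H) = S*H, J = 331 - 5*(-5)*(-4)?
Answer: √12344285/23780 ≈ 0.14775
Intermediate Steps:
J = 231 (J = 331 - (-25)*(-4) = 331 - 1*100 = 331 - 100 = 231)
o(S, H) = H*S
I(U, a) = (259 + U)/(5*(201 + a)) (I(U, a) = ((U + 259)/(a + 201))/5 = ((259 + U)/(201 + a))/5 = (259 + U)/(5*(201 + a)))
√(o(J, -578)/(-376544) + I(-645, 31)) = √(-578*231/(-376544) + (259 - 645)/(5*(201 + 31))) = √(-133518*(-1/376544) + (⅕)*(-386)/232) = √(9537/26896 + (⅕)*(1/232)*(-386)) = √(9537/26896 - 193/580) = √(85133/3899920) = √12344285/23780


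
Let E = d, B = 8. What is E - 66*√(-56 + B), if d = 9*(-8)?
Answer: -72 - 264*I*√3 ≈ -72.0 - 457.26*I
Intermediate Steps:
d = -72
E = -72
E - 66*√(-56 + B) = -72 - 66*√(-56 + 8) = -72 - 264*I*√3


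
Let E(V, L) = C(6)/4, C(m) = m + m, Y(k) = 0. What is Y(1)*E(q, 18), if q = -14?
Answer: 0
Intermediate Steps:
C(m) = 2*m
E(V, L) = 3 (E(V, L) = (2*6)/4 = 12*(¼) = 3)
Y(1)*E(q, 18) = 0*3 = 0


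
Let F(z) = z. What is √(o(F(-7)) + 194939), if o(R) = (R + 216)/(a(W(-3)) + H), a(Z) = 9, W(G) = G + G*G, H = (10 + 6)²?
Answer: 2*√3422411665/265 ≈ 441.52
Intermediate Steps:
H = 256 (H = 16² = 256)
W(G) = G + G²
o(R) = 216/265 + R/265 (o(R) = (R + 216)/(9 + 256) = (216 + R)/265 = (216 + R)*(1/265) = 216/265 + R/265)
√(o(F(-7)) + 194939) = √((216/265 + (1/265)*(-7)) + 194939) = √((216/265 - 7/265) + 194939) = √(209/265 + 194939) = √(51659044/265) = 2*√3422411665/265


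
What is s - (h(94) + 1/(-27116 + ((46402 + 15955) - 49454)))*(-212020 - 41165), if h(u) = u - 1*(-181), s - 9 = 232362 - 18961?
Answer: 992625504520/14213 ≈ 6.9839e+7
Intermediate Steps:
s = 213410 (s = 9 + (232362 - 18961) = 9 + 213401 = 213410)
h(u) = 181 + u (h(u) = u + 181 = 181 + u)
s - (h(94) + 1/(-27116 + ((46402 + 15955) - 49454)))*(-212020 - 41165) = 213410 - ((181 + 94) + 1/(-27116 + ((46402 + 15955) - 49454)))*(-212020 - 41165) = 213410 - (275 + 1/(-27116 + (62357 - 49454)))*(-253185) = 213410 - (275 + 1/(-27116 + 12903))*(-253185) = 213410 - (275 + 1/(-14213))*(-253185) = 213410 - (275 - 1/14213)*(-253185) = 213410 - 3908574*(-253185)/14213 = 213410 - 1*(-989592308190/14213) = 213410 + 989592308190/14213 = 992625504520/14213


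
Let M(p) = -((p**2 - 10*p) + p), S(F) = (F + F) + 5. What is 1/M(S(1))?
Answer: 1/14 ≈ 0.071429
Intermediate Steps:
S(F) = 5 + 2*F (S(F) = 2*F + 5 = 5 + 2*F)
M(p) = -p**2 + 9*p (M(p) = -(p**2 - 9*p) = -p**2 + 9*p)
1/M(S(1)) = 1/((5 + 2*1)*(9 - (5 + 2*1))) = 1/((5 + 2)*(9 - (5 + 2))) = 1/(7*(9 - 1*7)) = 1/(7*(9 - 7)) = 1/(7*2) = 1/14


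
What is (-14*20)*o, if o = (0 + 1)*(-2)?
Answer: 560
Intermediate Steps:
o = -2 (o = 1*(-2) = -2)
(-14*20)*o = -14*20*(-2) = -280*(-2) = 560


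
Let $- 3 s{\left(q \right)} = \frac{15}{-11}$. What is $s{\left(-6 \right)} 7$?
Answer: $\frac{35}{11} \approx 3.1818$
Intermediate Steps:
$s{\left(q \right)} = \frac{5}{11}$ ($s{\left(q \right)} = - \frac{15 \frac{1}{-11}}{3} = - \frac{15 \left(- \frac{1}{11}\right)}{3} = \left(- \frac{1}{3}\right) \left(- \frac{15}{11}\right) = \frac{5}{11}$)
$s{\left(-6 \right)} 7 = \frac{5}{11} \cdot 7 = \frac{35}{11}$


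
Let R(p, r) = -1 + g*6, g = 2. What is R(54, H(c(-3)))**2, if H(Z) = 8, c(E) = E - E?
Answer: 121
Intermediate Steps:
c(E) = 0
R(p, r) = 11 (R(p, r) = -1 + 2*6 = -1 + 12 = 11)
R(54, H(c(-3)))**2 = 11**2 = 121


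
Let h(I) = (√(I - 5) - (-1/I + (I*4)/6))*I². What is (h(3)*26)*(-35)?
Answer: 13650 - 8190*I*√2 ≈ 13650.0 - 11582.0*I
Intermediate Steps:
h(I) = I²*(1/I + √(-5 + I) - 2*I/3) (h(I) = (√(-5 + I) - (-1/I + (4*I)*(⅙)))*I² = (√(-5 + I) - (-1/I + 2*I/3))*I² = (√(-5 + I) + (1/I - 2*I/3))*I² = (1/I + √(-5 + I) - 2*I/3)*I² = I²*(1/I + √(-5 + I) - 2*I/3))
(h(3)*26)*(-35) = ((3*(1 - ⅔*3² + 3*√(-5 + 3)))*26)*(-35) = ((3*(1 - ⅔*9 + 3*√(-2)))*26)*(-35) = ((3*(1 - 6 + 3*(I*√2)))*26)*(-35) = ((3*(1 - 6 + 3*I*√2))*26)*(-35) = ((3*(-5 + 3*I*√2))*26)*(-35) = ((-15 + 9*I*√2)*26)*(-35) = (-390 + 234*I*√2)*(-35) = 13650 - 8190*I*√2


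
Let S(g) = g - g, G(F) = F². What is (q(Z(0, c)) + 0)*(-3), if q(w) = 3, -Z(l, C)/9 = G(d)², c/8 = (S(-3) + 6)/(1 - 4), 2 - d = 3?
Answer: -9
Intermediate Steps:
d = -1 (d = 2 - 1*3 = 2 - 3 = -1)
S(g) = 0
c = -16 (c = 8*((0 + 6)/(1 - 4)) = 8*(6/(-3)) = 8*(6*(-⅓)) = 8*(-2) = -16)
Z(l, C) = -9 (Z(l, C) = -9*((-1)²)² = -9*1² = -9*1 = -9)
(q(Z(0, c)) + 0)*(-3) = (3 + 0)*(-3) = 3*(-3) = -9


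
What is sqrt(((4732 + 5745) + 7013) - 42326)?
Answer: 2*I*sqrt(6209) ≈ 157.59*I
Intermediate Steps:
sqrt(((4732 + 5745) + 7013) - 42326) = sqrt((10477 + 7013) - 42326) = sqrt(17490 - 42326) = sqrt(-24836) = 2*I*sqrt(6209)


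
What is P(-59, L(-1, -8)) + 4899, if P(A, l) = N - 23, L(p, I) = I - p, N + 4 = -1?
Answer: 4871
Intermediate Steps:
N = -5 (N = -4 - 1 = -5)
P(A, l) = -28 (P(A, l) = -5 - 23 = -28)
P(-59, L(-1, -8)) + 4899 = -28 + 4899 = 4871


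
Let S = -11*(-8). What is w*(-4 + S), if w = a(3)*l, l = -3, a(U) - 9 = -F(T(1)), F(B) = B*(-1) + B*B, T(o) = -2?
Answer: -756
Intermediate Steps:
F(B) = B**2 - B (F(B) = -B + B**2 = B**2 - B)
a(U) = 3 (a(U) = 9 - (-2)*(-1 - 2) = 9 - (-2)*(-3) = 9 - 1*6 = 9 - 6 = 3)
S = 88
w = -9 (w = 3*(-3) = -9)
w*(-4 + S) = -9*(-4 + 88) = -9*84 = -756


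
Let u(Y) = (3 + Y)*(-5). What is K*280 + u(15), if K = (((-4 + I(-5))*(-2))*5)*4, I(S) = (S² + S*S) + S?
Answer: -459290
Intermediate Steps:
u(Y) = -15 - 5*Y
I(S) = S + 2*S² (I(S) = (S² + S²) + S = 2*S² + S = S + 2*S²)
K = -1640 (K = (((-4 - 5*(1 + 2*(-5)))*(-2))*5)*4 = (((-4 - 5*(1 - 10))*(-2))*5)*4 = (((-4 - 5*(-9))*(-2))*5)*4 = (((-4 + 45)*(-2))*5)*4 = ((41*(-2))*5)*4 = -82*5*4 = -410*4 = -1640)
K*280 + u(15) = -1640*280 + (-15 - 5*15) = -459200 + (-15 - 75) = -459200 - 90 = -459290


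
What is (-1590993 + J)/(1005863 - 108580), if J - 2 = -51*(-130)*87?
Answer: -1014181/897283 ≈ -1.1303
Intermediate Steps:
J = 576812 (J = 2 - 51*(-130)*87 = 2 + 6630*87 = 2 + 576810 = 576812)
(-1590993 + J)/(1005863 - 108580) = (-1590993 + 576812)/(1005863 - 108580) = -1014181/897283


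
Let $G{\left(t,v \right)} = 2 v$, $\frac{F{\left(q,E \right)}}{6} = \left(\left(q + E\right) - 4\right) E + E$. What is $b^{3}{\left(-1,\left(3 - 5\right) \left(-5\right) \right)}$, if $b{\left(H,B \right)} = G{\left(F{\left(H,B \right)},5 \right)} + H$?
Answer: $729$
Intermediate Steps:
$F{\left(q,E \right)} = 6 E + 6 E \left(-4 + E + q\right)$ ($F{\left(q,E \right)} = 6 \left(\left(\left(q + E\right) - 4\right) E + E\right) = 6 \left(\left(\left(E + q\right) - 4\right) E + E\right) = 6 \left(\left(-4 + E + q\right) E + E\right) = 6 \left(E \left(-4 + E + q\right) + E\right) = 6 \left(E + E \left(-4 + E + q\right)\right) = 6 E + 6 E \left(-4 + E + q\right)$)
$b{\left(H,B \right)} = 10 + H$ ($b{\left(H,B \right)} = 2 \cdot 5 + H = 10 + H$)
$b^{3}{\left(-1,\left(3 - 5\right) \left(-5\right) \right)} = \left(10 - 1\right)^{3} = 9^{3} = 729$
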